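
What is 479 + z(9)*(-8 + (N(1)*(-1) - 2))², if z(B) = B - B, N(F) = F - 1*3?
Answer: 479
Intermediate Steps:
N(F) = -3 + F (N(F) = F - 3 = -3 + F)
z(B) = 0
479 + z(9)*(-8 + (N(1)*(-1) - 2))² = 479 + 0*(-8 + ((-3 + 1)*(-1) - 2))² = 479 + 0*(-8 + (-2*(-1) - 2))² = 479 + 0*(-8 + (2 - 2))² = 479 + 0*(-8 + 0)² = 479 + 0*(-8)² = 479 + 0*64 = 479 + 0 = 479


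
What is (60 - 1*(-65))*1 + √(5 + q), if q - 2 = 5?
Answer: 125 + 2*√3 ≈ 128.46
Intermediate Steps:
q = 7 (q = 2 + 5 = 7)
(60 - 1*(-65))*1 + √(5 + q) = (60 - 1*(-65))*1 + √(5 + 7) = (60 + 65)*1 + √12 = 125*1 + 2*√3 = 125 + 2*√3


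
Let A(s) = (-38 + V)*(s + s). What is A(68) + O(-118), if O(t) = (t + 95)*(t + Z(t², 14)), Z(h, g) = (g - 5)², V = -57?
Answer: -12069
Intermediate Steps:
Z(h, g) = (-5 + g)²
O(t) = (81 + t)*(95 + t) (O(t) = (t + 95)*(t + (-5 + 14)²) = (95 + t)*(t + 9²) = (95 + t)*(t + 81) = (95 + t)*(81 + t) = (81 + t)*(95 + t))
A(s) = -190*s (A(s) = (-38 - 57)*(s + s) = -190*s)
A(68) + O(-118) = -190*68 + (7695 + (-118)² + 176*(-118)) = -12920 + (7695 + 13924 - 20768) = -12920 + 851 = -12069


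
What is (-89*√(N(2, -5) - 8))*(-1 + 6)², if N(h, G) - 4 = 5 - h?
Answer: -2225*I ≈ -2225.0*I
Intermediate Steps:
N(h, G) = 9 - h (N(h, G) = 4 + (5 - h) = 9 - h)
(-89*√(N(2, -5) - 8))*(-1 + 6)² = (-89*√((9 - 1*2) - 8))*(-1 + 6)² = -89*√((9 - 2) - 8)*5² = -89*√(7 - 8)*25 = -89*I*25 = -2225*I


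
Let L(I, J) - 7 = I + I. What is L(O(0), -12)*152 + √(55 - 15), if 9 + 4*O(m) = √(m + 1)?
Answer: 456 + 2*√10 ≈ 462.32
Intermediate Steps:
O(m) = -9/4 + √(1 + m)/4 (O(m) = -9/4 + √(m + 1)/4 = -9/4 + √(1 + m)/4)
L(I, J) = 7 + 2*I (L(I, J) = 7 + (I + I) = 7 + 2*I)
L(O(0), -12)*152 + √(55 - 15) = (7 + 2*(-9/4 + √(1 + 0)/4))*152 + √(55 - 15) = (7 + 2*(-9/4 + √1/4))*152 + √40 = (7 + 2*(-9/4 + (¼)*1))*152 + 2*√10 = (7 + 2*(-9/4 + ¼))*152 + 2*√10 = (7 + 2*(-2))*152 + 2*√10 = (7 - 4)*152 + 2*√10 = 3*152 + 2*√10 = 456 + 2*√10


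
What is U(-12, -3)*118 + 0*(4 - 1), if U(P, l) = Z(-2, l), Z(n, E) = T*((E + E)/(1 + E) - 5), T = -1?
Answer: 236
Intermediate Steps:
Z(n, E) = 5 - 2*E/(1 + E) (Z(n, E) = -((E + E)/(1 + E) - 5) = -((2*E)/(1 + E) - 5) = -(2*E/(1 + E) - 5) = -(-5 + 2*E/(1 + E)) = 5 - 2*E/(1 + E))
U(P, l) = (5 + 3*l)/(1 + l)
U(-12, -3)*118 + 0*(4 - 1) = ((5 + 3*(-3))/(1 - 3))*118 + 0*(4 - 1) = ((5 - 9)/(-2))*118 + 0*3 = -½*(-4)*118 + 0 = 2*118 + 0 = 236 + 0 = 236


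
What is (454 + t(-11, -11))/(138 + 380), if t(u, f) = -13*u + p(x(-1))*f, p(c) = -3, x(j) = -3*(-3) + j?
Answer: 45/37 ≈ 1.2162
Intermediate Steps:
x(j) = 9 + j
t(u, f) = -13*u - 3*f
(454 + t(-11, -11))/(138 + 380) = (454 + (-13*(-11) - 3*(-11)))/(138 + 380) = (454 + (143 + 33))/518 = (454 + 176)*(1/518) = 630*(1/518) = 45/37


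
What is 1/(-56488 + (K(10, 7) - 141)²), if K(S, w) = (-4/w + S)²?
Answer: -2401/129109879 ≈ -1.8597e-5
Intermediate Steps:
K(S, w) = (S - 4/w)²
1/(-56488 + (K(10, 7) - 141)²) = 1/(-56488 + ((-4 + 10*7)²/7² - 141)²) = 1/(-56488 + ((-4 + 70)²/49 - 141)²) = 1/(-56488 + ((1/49)*66² - 141)²) = 1/(-56488 + ((1/49)*4356 - 141)²) = 1/(-56488 + (4356/49 - 141)²) = 1/(-56488 + (-2553/49)²) = 1/(-56488 + 6517809/2401) = 1/(-129109879/2401) = -2401/129109879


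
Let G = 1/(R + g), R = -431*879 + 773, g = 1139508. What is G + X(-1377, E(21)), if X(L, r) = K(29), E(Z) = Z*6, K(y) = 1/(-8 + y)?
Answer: 108779/2284296 ≈ 0.047620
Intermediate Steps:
R = -378076 (R = -378849 + 773 = -378076)
E(Z) = 6*Z
X(L, r) = 1/21 (X(L, r) = 1/(-8 + 29) = 1/21)
G = 1/761432 (G = 1/(-378076 + 1139508) = 1/761432 ≈ 1.3133e-6)
G + X(-1377, E(21)) = 1/761432 + 1/21 = 108779/2284296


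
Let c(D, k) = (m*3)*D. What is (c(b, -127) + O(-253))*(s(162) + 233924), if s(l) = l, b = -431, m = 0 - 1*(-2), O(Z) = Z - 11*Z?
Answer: -13108816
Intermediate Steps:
O(Z) = -10*Z
m = 2 (m = 0 + 2 = 2)
c(D, k) = 6*D (c(D, k) = (2*3)*D = 6*D)
(c(b, -127) + O(-253))*(s(162) + 233924) = (6*(-431) - 10*(-253))*(162 + 233924) = (-2586 + 2530)*234086 = -56*234086 = -13108816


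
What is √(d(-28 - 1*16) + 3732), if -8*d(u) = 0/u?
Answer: 2*√933 ≈ 61.090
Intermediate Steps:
d(u) = 0 (d(u) = -0/u = -⅛*0 = 0)
√(d(-28 - 1*16) + 3732) = √(0 + 3732) = √3732 = 2*√933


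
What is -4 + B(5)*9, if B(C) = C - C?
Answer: -4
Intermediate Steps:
B(C) = 0
-4 + B(5)*9 = -4 + 0*9 = -4 + 0 = -4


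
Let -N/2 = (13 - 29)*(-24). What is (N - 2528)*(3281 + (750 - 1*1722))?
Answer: -7610464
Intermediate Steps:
N = -768 (N = -2*(13 - 29)*(-24) = -(-32)*(-24) = -2*384 = -768)
(N - 2528)*(3281 + (750 - 1*1722)) = (-768 - 2528)*(3281 + (750 - 1*1722)) = -3296*(3281 + (750 - 1722)) = -3296*(3281 - 972) = -3296*2309 = -7610464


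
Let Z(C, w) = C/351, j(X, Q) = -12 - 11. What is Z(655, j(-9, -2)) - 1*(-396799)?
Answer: 139277104/351 ≈ 3.9680e+5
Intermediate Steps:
j(X, Q) = -23
Z(C, w) = C/351 (Z(C, w) = C*(1/351) = C/351)
Z(655, j(-9, -2)) - 1*(-396799) = (1/351)*655 - 1*(-396799) = 655/351 + 396799 = 139277104/351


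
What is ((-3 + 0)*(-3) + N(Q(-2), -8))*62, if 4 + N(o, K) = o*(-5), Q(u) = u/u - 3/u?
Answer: -465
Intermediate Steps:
Q(u) = 1 - 3/u
N(o, K) = -4 - 5*o (N(o, K) = -4 + o*(-5) = -4 - 5*o)
((-3 + 0)*(-3) + N(Q(-2), -8))*62 = ((-3 + 0)*(-3) + (-4 - 5*(-3 - 2)/(-2)))*62 = (-3*(-3) + (-4 - (-5)*(-5)/2))*62 = (9 + (-4 - 5*5/2))*62 = (9 + (-4 - 25/2))*62 = (9 - 33/2)*62 = -15/2*62 = -465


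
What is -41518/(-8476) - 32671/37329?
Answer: 636453013/158200302 ≈ 4.0231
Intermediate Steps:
-41518/(-8476) - 32671/37329 = -41518*(-1/8476) - 32671*1/37329 = 20759/4238 - 32671/37329 = 636453013/158200302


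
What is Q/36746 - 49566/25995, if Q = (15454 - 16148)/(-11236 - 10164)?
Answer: -1299230660329/681384752600 ≈ -1.9067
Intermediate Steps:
Q = 347/10700 (Q = -694/(-21400) = -694*(-1/21400) = 347/10700 ≈ 0.032430)
Q/36746 - 49566/25995 = (347/10700)/36746 - 49566/25995 = (347/10700)*(1/36746) - 49566*1/25995 = 347/393182200 - 16522/8665 = -1299230660329/681384752600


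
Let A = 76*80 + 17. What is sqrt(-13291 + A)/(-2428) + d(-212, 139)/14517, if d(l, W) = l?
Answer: -212/14517 - I*sqrt(7194)/2428 ≈ -0.014604 - 0.034933*I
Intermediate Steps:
A = 6097 (A = 6080 + 17 = 6097)
sqrt(-13291 + A)/(-2428) + d(-212, 139)/14517 = sqrt(-13291 + 6097)/(-2428) - 212/14517 = sqrt(-7194)*(-1/2428) - 212*1/14517 = (I*sqrt(7194))*(-1/2428) - 212/14517 = -I*sqrt(7194)/2428 - 212/14517 = -212/14517 - I*sqrt(7194)/2428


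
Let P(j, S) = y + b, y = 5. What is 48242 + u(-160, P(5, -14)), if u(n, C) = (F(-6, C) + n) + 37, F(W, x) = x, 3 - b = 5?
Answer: 48122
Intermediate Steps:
b = -2 (b = 3 - 1*5 = 3 - 5 = -2)
P(j, S) = 3 (P(j, S) = 5 - 2 = 3)
u(n, C) = 37 + C + n (u(n, C) = (C + n) + 37 = 37 + C + n)
48242 + u(-160, P(5, -14)) = 48242 + (37 + 3 - 160) = 48242 - 120 = 48122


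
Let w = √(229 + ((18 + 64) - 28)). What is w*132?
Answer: 132*√283 ≈ 2220.6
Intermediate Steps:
w = √283 (w = √(229 + (82 - 28)) = √(229 + 54) = √283 ≈ 16.823)
w*132 = √283*132 = 132*√283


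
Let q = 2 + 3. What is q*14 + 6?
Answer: 76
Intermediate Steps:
q = 5
q*14 + 6 = 5*14 + 6 = 70 + 6 = 76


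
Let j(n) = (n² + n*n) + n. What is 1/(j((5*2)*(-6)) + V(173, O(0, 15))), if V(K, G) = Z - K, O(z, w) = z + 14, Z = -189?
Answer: 1/6778 ≈ 0.00014754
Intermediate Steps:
O(z, w) = 14 + z
j(n) = n + 2*n² (j(n) = (n² + n²) + n = 2*n² + n = n + 2*n²)
V(K, G) = -189 - K
1/(j((5*2)*(-6)) + V(173, O(0, 15))) = 1/(((5*2)*(-6))*(1 + 2*((5*2)*(-6))) + (-189 - 1*173)) = 1/((10*(-6))*(1 + 2*(10*(-6))) + (-189 - 173)) = 1/(-60*(1 + 2*(-60)) - 362) = 1/(-60*(1 - 120) - 362) = 1/(-60*(-119) - 362) = 1/(7140 - 362) = 1/6778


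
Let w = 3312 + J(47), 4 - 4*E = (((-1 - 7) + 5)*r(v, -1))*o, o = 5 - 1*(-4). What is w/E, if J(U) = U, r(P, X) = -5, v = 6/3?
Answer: -13436/131 ≈ -102.56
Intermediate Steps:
v = 2 (v = 6*(1/3) = 2)
o = 9 (o = 5 + 4 = 9)
E = -131/4 (E = 1 - ((-1 - 7) + 5)*(-5)*9/4 = 1 - (-8 + 5)*(-5)*9/4 = 1 - (-3*(-5))*9/4 = 1 - 15*9/4 = 1 - 1/4*135 = 1 - 135/4 = -131/4 ≈ -32.750)
w = 3359 (w = 3312 + 47 = 3359)
w/E = 3359/(-131/4) = 3359*(-4/131) = -13436/131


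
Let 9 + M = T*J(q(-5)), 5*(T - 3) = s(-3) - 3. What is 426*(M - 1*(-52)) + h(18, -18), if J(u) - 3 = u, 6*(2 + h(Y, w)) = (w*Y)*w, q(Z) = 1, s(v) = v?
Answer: 111776/5 ≈ 22355.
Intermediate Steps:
h(Y, w) = -2 + Y*w²/6 (h(Y, w) = -2 + ((w*Y)*w)/6 = -2 + ((Y*w)*w)/6 = -2 + (Y*w²)/6 = -2 + Y*w²/6)
J(u) = 3 + u
T = 9/5 (T = 3 + (-3 - 3)/5 = 3 + (⅕)*(-6) = 3 - 6/5 = 9/5 ≈ 1.8000)
M = -9/5 (M = -9 + 9*(3 + 1)/5 = -9 + (9/5)*4 = -9 + 36/5 = -9/5 ≈ -1.8000)
426*(M - 1*(-52)) + h(18, -18) = 426*(-9/5 - 1*(-52)) + (-2 + (⅙)*18*(-18)²) = 426*(-9/5 + 52) + (-2 + (⅙)*18*324) = 426*(251/5) + (-2 + 972) = 106926/5 + 970 = 111776/5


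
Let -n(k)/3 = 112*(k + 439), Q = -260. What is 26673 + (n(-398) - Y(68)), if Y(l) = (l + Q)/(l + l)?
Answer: 219273/17 ≈ 12898.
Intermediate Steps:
n(k) = -147504 - 336*k (n(k) = -336*(k + 439) = -336*(439 + k) = -3*(49168 + 112*k) = -147504 - 336*k)
Y(l) = (-260 + l)/(2*l) (Y(l) = (l - 260)/(l + l) = (-260 + l)/((2*l)) = (-260 + l)*(1/(2*l)) = (-260 + l)/(2*l))
26673 + (n(-398) - Y(68)) = 26673 + ((-147504 - 336*(-398)) - (-260 + 68)/(2*68)) = 26673 + ((-147504 + 133728) - (-192)/(2*68)) = 26673 + (-13776 - 1*(-24/17)) = 26673 + (-13776 + 24/17) = 26673 - 234168/17 = 219273/17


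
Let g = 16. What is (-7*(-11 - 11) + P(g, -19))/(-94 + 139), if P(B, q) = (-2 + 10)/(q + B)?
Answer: 454/135 ≈ 3.3630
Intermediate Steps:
P(B, q) = 8/(B + q)
(-7*(-11 - 11) + P(g, -19))/(-94 + 139) = (-7*(-11 - 11) + 8/(16 - 19))/(-94 + 139) = (-7*(-22) + 8/(-3))/45 = (154 + 8*(-1/3))*(1/45) = (154 - 8/3)*(1/45) = (454/3)*(1/45) = 454/135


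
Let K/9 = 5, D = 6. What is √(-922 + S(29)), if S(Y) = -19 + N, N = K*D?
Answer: I*√671 ≈ 25.904*I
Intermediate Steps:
K = 45 (K = 9*5 = 45)
N = 270 (N = 45*6 = 270)
S(Y) = 251 (S(Y) = -19 + 270 = 251)
√(-922 + S(29)) = √(-922 + 251) = √(-671) = I*√671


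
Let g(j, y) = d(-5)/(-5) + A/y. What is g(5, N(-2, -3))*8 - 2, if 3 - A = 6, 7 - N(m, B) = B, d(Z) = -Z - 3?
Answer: -38/5 ≈ -7.6000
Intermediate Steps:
d(Z) = -3 - Z
N(m, B) = 7 - B
A = -3 (A = 3 - 1*6 = 3 - 6 = -3)
g(j, y) = -2/5 - 3/y (g(j, y) = (-3 - 1*(-5))/(-5) - 3/y = (-3 + 5)*(-1/5) - 3/y = 2*(-1/5) - 3/y = -2/5 - 3/y)
g(5, N(-2, -3))*8 - 2 = (-2/5 - 3/(7 - 1*(-3)))*8 - 2 = (-2/5 - 3/(7 + 3))*8 - 2 = (-2/5 - 3/10)*8 - 2 = -7/10*8 - 2 = -28/5 - 2 = -38/5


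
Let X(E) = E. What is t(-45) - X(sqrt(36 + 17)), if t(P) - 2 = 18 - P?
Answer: 65 - sqrt(53) ≈ 57.720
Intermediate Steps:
t(P) = 20 - P (t(P) = 2 + (18 - P) = 20 - P)
t(-45) - X(sqrt(36 + 17)) = (20 - 1*(-45)) - sqrt(36 + 17) = (20 + 45) - sqrt(53) = 65 - sqrt(53)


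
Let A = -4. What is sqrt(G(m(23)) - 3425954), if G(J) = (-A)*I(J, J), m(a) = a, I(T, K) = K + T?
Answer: I*sqrt(3425770) ≈ 1850.9*I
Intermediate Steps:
G(J) = 8*J (G(J) = (-1*(-4))*(J + J) = 4*(2*J) = 8*J)
sqrt(G(m(23)) - 3425954) = sqrt(8*23 - 3425954) = sqrt(184 - 3425954) = sqrt(-3425770) = I*sqrt(3425770)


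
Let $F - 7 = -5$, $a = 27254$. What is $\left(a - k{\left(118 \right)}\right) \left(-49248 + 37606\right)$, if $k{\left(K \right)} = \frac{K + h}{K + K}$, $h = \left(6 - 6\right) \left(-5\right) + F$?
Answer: $- \frac{18719823752}{59} \approx -3.1729 \cdot 10^{8}$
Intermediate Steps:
$F = 2$ ($F = 7 - 5 = 2$)
$h = 2$ ($h = \left(6 - 6\right) \left(-5\right) + 2 = 0 \left(-5\right) + 2 = 0 + 2 = 2$)
$k{\left(K \right)} = \frac{2 + K}{2 K}$ ($k{\left(K \right)} = \frac{K + 2}{K + K} = \frac{2 + K}{2 K}$)
$\left(a - k{\left(118 \right)}\right) \left(-49248 + 37606\right) = \left(27254 - \frac{2 + 118}{2 \cdot 118}\right) \left(-49248 + 37606\right) = \left(27254 - \frac{1}{2} \cdot \frac{1}{118} \cdot 120\right) \left(-11642\right) = \left(27254 - \frac{30}{59}\right) \left(-11642\right) = \frac{1607956}{59} \left(-11642\right) = - \frac{18719823752}{59}$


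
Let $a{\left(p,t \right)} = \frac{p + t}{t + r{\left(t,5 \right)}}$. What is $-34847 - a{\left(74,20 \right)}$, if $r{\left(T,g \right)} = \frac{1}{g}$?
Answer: $- \frac{3520017}{101} \approx -34852.0$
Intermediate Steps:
$a{\left(p,t \right)} = \frac{p + t}{\frac{1}{5} + t}$ ($a{\left(p,t \right)} = \frac{p + t}{t + \frac{1}{5}} = \frac{p + t}{\frac{1}{5} + t}$)
$-34847 - a{\left(74,20 \right)} = -34847 - \frac{5 \left(74 + 20\right)}{1 + 5 \cdot 20} = -34847 - 5 \frac{1}{1 + 100} \cdot 94 = -34847 - 5 \cdot \frac{1}{101} \cdot 94 = -34847 - \frac{470}{101} = - \frac{3520017}{101}$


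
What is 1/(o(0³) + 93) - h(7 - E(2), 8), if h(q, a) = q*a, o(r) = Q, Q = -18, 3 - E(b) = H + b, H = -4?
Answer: -1199/75 ≈ -15.987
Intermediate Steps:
E(b) = 7 - b (E(b) = 3 - (-4 + b) = 3 + (4 - b) = 7 - b)
o(r) = -18
h(q, a) = a*q
1/(o(0³) + 93) - h(7 - E(2), 8) = 1/(-18 + 93) - 8*(7 - (7 - 1*2)) = 1/75 - 8*(7 - (7 - 2)) = 1/75 - 8*(7 - 1*5) = 1/75 - 8*(7 - 5) = 1/75 - 8*2 = 1/75 - 1*16 = 1/75 - 16 = -1199/75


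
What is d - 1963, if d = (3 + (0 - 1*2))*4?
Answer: -1959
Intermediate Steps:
d = 4 (d = (3 + (0 - 2))*4 = (3 - 2)*4 = 1*4 = 4)
d - 1963 = 4 - 1963 = -1959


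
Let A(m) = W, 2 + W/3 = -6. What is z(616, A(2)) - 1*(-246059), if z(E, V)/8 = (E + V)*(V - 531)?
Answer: -2382421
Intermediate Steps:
W = -24 (W = -6 + 3*(-6) = -6 - 18 = -24)
A(m) = -24
z(E, V) = 8*(-531 + V)*(E + V) (z(E, V) = 8*((E + V)*(V - 531)) = 8*((E + V)*(-531 + V)) = 8*((-531 + V)*(E + V)) = 8*(-531 + V)*(E + V))
z(616, A(2)) - 1*(-246059) = (-4248*616 - 4248*(-24) + 8*(-24)² + 8*616*(-24)) - 1*(-246059) = (-2616768 + 101952 + 8*576 - 118272) + 246059 = (-2616768 + 101952 + 4608 - 118272) + 246059 = -2628480 + 246059 = -2382421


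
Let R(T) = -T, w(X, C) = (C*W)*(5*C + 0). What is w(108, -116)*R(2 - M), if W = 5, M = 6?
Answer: 1345600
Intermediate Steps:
w(X, C) = 25*C**2 (w(X, C) = (C*5)*(5*C + 0) = (5*C)*(5*C) = 25*C**2)
w(108, -116)*R(2 - M) = (25*(-116)**2)*(-(2 - 1*6)) = (25*13456)*(-(2 - 6)) = 336400*(-1*(-4)) = 336400*4 = 1345600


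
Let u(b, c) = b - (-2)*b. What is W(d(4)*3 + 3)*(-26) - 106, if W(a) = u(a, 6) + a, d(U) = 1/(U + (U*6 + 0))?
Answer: -3004/7 ≈ -429.14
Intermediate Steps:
u(b, c) = 3*b (u(b, c) = b + 2*b = 3*b)
d(U) = 1/(7*U) (d(U) = 1/(U + (6*U + 0)) = 1/(U + 6*U) = 1/(7*U))
W(a) = 4*a (W(a) = 3*a + a = 4*a)
W(d(4)*3 + 3)*(-26) - 106 = (4*(((1/7)/4)*3 + 3))*(-26) - 106 = (4*(((1/7)*(1/4))*3 + 3))*(-26) - 106 = (4*((1/28)*3 + 3))*(-26) - 106 = (4*(3/28 + 3))*(-26) - 106 = (4*(87/28))*(-26) - 106 = (87/7)*(-26) - 106 = -2262/7 - 106 = -3004/7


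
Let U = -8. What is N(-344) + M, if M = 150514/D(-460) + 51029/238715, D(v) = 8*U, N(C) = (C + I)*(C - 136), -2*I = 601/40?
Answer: 1270914325053/7638880 ≈ 1.6637e+5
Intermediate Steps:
I = -601/80 (I = -601/(2*40) = -½*601/40 = -601/80 ≈ -7.5125)
N(C) = (-136 + C)*(-601/80 + C) (N(C) = (C - 601/80)*(C - 136) = (-601/80 + C)*(-136 + C) = (-136 + C)*(-601/80 + C))
D(v) = -64 (D(v) = 8*(-8) = -64)
M = -17963341827/7638880 (M = 150514/(-64) + 51029/238715 = 150514*(-1/64) + 51029*(1/238715) = -75257/32 + 51029/238715 = -17963341827/7638880 ≈ -2351.6)
N(-344) + M = (10217/10 + (-344)² - 11481/80*(-344)) - 17963341827/7638880 = (10217/10 + 118336 + 493683/10) - 17963341827/7638880 = 168726 - 17963341827/7638880 = 1270914325053/7638880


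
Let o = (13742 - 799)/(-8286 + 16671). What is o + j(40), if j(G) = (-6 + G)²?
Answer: 225721/195 ≈ 1157.5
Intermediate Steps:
o = 301/195 (o = 12943/8385 = 12943*(1/8385) = 301/195 ≈ 1.5436)
o + j(40) = 301/195 + (-6 + 40)² = 301/195 + 34² = 301/195 + 1156 = 225721/195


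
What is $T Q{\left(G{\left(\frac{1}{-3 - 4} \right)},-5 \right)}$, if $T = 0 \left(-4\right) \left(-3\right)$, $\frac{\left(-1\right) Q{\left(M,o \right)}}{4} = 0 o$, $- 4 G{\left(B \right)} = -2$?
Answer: $0$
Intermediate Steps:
$G{\left(B \right)} = \frac{1}{2}$ ($G{\left(B \right)} = \left(- \frac{1}{4}\right) \left(-2\right) = \frac{1}{2}$)
$Q{\left(M,o \right)} = 0$ ($Q{\left(M,o \right)} = - 4 \cdot 0 o = \left(-4\right) 0 = 0$)
$T = 0$ ($T = 0 \left(-3\right) = 0$)
$T Q{\left(G{\left(\frac{1}{-3 - 4} \right)},-5 \right)} = 0 \cdot 0 = 0$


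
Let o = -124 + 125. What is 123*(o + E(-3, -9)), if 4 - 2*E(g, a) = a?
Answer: 1845/2 ≈ 922.50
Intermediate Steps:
o = 1
E(g, a) = 2 - a/2
123*(o + E(-3, -9)) = 123*(1 + (2 - 1/2*(-9))) = 123*(1 + (2 + 9/2)) = 123*(1 + 13/2) = 123*(15/2) = 1845/2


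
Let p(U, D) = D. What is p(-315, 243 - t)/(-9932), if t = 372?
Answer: 129/9932 ≈ 0.012988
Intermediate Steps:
p(-315, 243 - t)/(-9932) = (243 - 1*372)/(-9932) = (243 - 372)*(-1/9932) = -129*(-1/9932) = 129/9932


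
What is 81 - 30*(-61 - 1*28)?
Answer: 2751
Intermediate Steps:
81 - 30*(-61 - 1*28) = 81 - 30*(-61 - 28) = 81 - 30*(-89) = 81 + 2670 = 2751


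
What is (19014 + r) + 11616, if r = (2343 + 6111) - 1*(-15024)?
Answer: 54108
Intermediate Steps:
r = 23478 (r = 8454 + 15024 = 23478)
(19014 + r) + 11616 = (19014 + 23478) + 11616 = 42492 + 11616 = 54108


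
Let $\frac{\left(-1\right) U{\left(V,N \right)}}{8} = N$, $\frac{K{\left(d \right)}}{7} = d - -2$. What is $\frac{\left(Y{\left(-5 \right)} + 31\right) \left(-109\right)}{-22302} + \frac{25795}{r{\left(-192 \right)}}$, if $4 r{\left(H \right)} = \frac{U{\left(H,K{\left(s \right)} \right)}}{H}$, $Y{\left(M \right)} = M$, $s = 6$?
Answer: $\frac{493098637}{11151} \approx 44220.0$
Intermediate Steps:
$K{\left(d \right)} = 14 + 7 d$ ($K{\left(d \right)} = 7 \left(d - -2\right) = 7 \left(d + 2\right) = 7 \left(2 + d\right) = 14 + 7 d$)
$U{\left(V,N \right)} = - 8 N$
$r{\left(H \right)} = - \frac{112}{H}$ ($r{\left(H \right)} = \frac{- 8 \left(14 + 7 \cdot 6\right) \frac{1}{H}}{4} = \frac{- 8 \left(14 + 42\right) \frac{1}{H}}{4} = \frac{\left(-8\right) 56 \frac{1}{H}}{4} = \frac{\left(-448\right) \frac{1}{H}}{4} = - \frac{112}{H}$)
$\frac{\left(Y{\left(-5 \right)} + 31\right) \left(-109\right)}{-22302} + \frac{25795}{r{\left(-192 \right)}} = \frac{\left(-5 + 31\right) \left(-109\right)}{-22302} + \frac{25795}{\left(-112\right) \frac{1}{-192}} = 26 \left(-109\right) \left(- \frac{1}{22302}\right) + \frac{25795}{\left(-112\right) \left(- \frac{1}{192}\right)} = \left(-2834\right) \left(- \frac{1}{22302}\right) + \frac{25795}{\frac{7}{12}} = \frac{1417}{11151} + 25795 \cdot \frac{12}{7} = \frac{1417}{11151} + 44220 = \frac{493098637}{11151}$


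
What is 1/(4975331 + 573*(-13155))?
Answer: -1/2562484 ≈ -3.9025e-7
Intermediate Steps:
1/(4975331 + 573*(-13155)) = 1/(4975331 - 7537815) = 1/(-2562484) = -1/2562484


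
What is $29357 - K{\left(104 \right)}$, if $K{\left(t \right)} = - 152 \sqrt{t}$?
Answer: $29357 + 304 \sqrt{26} \approx 30907.0$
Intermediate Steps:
$29357 - K{\left(104 \right)} = 29357 - - 152 \sqrt{104} = 29357 - - 152 \cdot 2 \sqrt{26} = 29357 - - 304 \sqrt{26} = 29357 + 304 \sqrt{26}$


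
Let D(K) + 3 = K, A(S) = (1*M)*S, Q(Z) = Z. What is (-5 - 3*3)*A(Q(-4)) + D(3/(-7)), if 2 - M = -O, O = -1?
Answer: 368/7 ≈ 52.571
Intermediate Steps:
M = 1 (M = 2 - (-1)*(-1) = 2 - 1*1 = 2 - 1 = 1)
A(S) = S (A(S) = (1*1)*S = 1*S = S)
D(K) = -3 + K
(-5 - 3*3)*A(Q(-4)) + D(3/(-7)) = (-5 - 3*3)*(-4) + (-3 + 3/(-7)) = (-5 - 9)*(-4) + (-3 + 3*(-⅐)) = -14*(-4) + (-3 - 3/7) = 56 - 24/7 = 368/7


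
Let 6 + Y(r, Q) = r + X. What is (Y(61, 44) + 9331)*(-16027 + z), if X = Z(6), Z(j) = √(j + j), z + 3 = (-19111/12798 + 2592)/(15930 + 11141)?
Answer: -26063209122743455/173227329 - 5553635014435*√3/173227329 ≈ -1.5051e+8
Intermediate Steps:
z = -1006210669/346454658 (z = -3 + (-19111/12798 + 2592)/(15930 + 11141) = -3 + (-19111*1/12798 + 2592)/27071 = -3 + (-19111/12798 + 2592)*(1/27071) = -3 + (33153305/12798)*(1/27071) = -3 + 33153305/346454658 = -1006210669/346454658 ≈ -2.9043)
Z(j) = √2*√j (Z(j) = √(2*j) = √2*√j)
X = 2*√3 (X = √2*√6 = 2*√3 ≈ 3.4641)
Y(r, Q) = -6 + r + 2*√3 (Y(r, Q) = -6 + (r + 2*√3) = -6 + r + 2*√3)
(Y(61, 44) + 9331)*(-16027 + z) = ((-6 + 61 + 2*√3) + 9331)*(-16027 - 1006210669/346454658) = ((55 + 2*√3) + 9331)*(-5553635014435/346454658) = (9386 + 2*√3)*(-5553635014435/346454658) = -26063209122743455/173227329 - 5553635014435*√3/173227329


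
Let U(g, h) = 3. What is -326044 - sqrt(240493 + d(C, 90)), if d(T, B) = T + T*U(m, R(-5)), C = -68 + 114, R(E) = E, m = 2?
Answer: -326044 - sqrt(240677) ≈ -3.2653e+5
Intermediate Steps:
C = 46
d(T, B) = 4*T (d(T, B) = T + T*3 = T + 3*T = 4*T)
-326044 - sqrt(240493 + d(C, 90)) = -326044 - sqrt(240493 + 4*46) = -326044 - sqrt(240493 + 184) = -326044 - sqrt(240677)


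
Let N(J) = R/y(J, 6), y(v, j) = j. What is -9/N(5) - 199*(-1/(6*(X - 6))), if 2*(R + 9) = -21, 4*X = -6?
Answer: -967/585 ≈ -1.6530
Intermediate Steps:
X = -3/2 (X = (¼)*(-6) = -3/2 ≈ -1.5000)
R = -39/2 (R = -9 + (½)*(-21) = -9 - 21/2 = -39/2 ≈ -19.500)
N(J) = -13/4 (N(J) = -39/2/6 = -39/2*⅙ = -13/4)
-9/N(5) - 199*(-1/(6*(X - 6))) = -9/(-13/4) - 199*(-1/(6*(-3/2 - 6))) = -9*(-4/13) - 199/((-6*(-15/2))) = 36/13 - 199/45 = -967/585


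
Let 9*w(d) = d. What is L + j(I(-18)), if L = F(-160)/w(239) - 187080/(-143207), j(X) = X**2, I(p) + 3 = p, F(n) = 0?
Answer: 63341367/143207 ≈ 442.31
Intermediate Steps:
w(d) = d/9
I(p) = -3 + p
L = 187080/143207 (L = 0/(((1/9)*239)) - 187080/(-143207) = 0/(239/9) - 187080*(-1/143207) = 0*(9/239) + 187080/143207 = 0 + 187080/143207 = 187080/143207 ≈ 1.3064)
L + j(I(-18)) = 187080/143207 + (-3 - 18)**2 = 187080/143207 + (-21)**2 = 187080/143207 + 441 = 63341367/143207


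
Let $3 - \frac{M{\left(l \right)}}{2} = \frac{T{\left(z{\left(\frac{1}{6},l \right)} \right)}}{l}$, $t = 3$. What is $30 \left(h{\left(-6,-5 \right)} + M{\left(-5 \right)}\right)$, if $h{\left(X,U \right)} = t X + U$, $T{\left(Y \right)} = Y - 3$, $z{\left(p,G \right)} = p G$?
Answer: $-556$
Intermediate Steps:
$z{\left(p,G \right)} = G p$
$T{\left(Y \right)} = -3 + Y$ ($T{\left(Y \right)} = Y - 3 = -3 + Y$)
$h{\left(X,U \right)} = U + 3 X$ ($h{\left(X,U \right)} = 3 X + U = U + 3 X$)
$M{\left(l \right)} = 6 - \frac{2 \left(-3 + \frac{l}{6}\right)}{l}$ ($M{\left(l \right)} = 6 - 2 \frac{-3 + \frac{l}{6}}{l} = 6 - \frac{2 \left(-3 + \frac{l}{6}\right)}{l}$)
$30 \left(h{\left(-6,-5 \right)} + M{\left(-5 \right)}\right) = 30 \left(\left(-5 + 3 \left(-6\right)\right) + \left(\frac{17}{3} + \frac{6}{-5}\right)\right) = 30 \left(\left(-5 - 18\right) + \left(\frac{17}{3} + 6 \left(- \frac{1}{5}\right)\right)\right) = 30 \left(-23 + \left(\frac{17}{3} - \frac{6}{5}\right)\right) = 30 \left(-23 + \frac{67}{15}\right) = 30 \left(- \frac{278}{15}\right) = -556$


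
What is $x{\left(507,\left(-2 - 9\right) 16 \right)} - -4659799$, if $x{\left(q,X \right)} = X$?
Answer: $4659623$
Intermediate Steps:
$x{\left(507,\left(-2 - 9\right) 16 \right)} - -4659799 = \left(-2 - 9\right) 16 - -4659799 = \left(-11\right) 16 + 4659799 = -176 + 4659799 = 4659623$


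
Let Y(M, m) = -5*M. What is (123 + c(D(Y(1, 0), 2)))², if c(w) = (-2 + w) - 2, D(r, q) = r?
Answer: 12996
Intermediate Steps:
c(w) = -4 + w
(123 + c(D(Y(1, 0), 2)))² = (123 + (-4 - 5*1))² = (123 + (-4 - 5))² = (123 - 9)² = 114² = 12996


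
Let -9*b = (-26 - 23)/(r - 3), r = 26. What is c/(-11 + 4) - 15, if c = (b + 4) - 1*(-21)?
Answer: -26959/1449 ≈ -18.605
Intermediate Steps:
b = 49/207 (b = -(-26 - 23)/(9*(26 - 3)) = -(-49)/(9*23) = -⅑*(-49/23) = 49/207 ≈ 0.23672)
c = 5224/207 (c = (49/207 + 4) - 1*(-21) = 877/207 + 21 = 5224/207 ≈ 25.237)
c/(-11 + 4) - 15 = (5224/207)/(-11 + 4) - 15 = (5224/207)/(-7) - 15 = -⅐*5224/207 - 15 = -5224/1449 - 15 = -26959/1449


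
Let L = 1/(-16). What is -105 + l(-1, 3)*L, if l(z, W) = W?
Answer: -1683/16 ≈ -105.19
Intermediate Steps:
L = -1/16 ≈ -0.062500
-105 + l(-1, 3)*L = -105 + 3*(-1/16) = -105 - 3/16 = -1683/16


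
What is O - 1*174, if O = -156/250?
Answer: -21828/125 ≈ -174.62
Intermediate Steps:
O = -78/125 (O = -156*1/250 = -78/125 ≈ -0.62400)
O - 1*174 = -78/125 - 1*174 = -78/125 - 174 = -21828/125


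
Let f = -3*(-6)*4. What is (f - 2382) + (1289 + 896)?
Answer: -125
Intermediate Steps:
f = 72 (f = 18*4 = 72)
(f - 2382) + (1289 + 896) = (72 - 2382) + (1289 + 896) = -2310 + 2185 = -125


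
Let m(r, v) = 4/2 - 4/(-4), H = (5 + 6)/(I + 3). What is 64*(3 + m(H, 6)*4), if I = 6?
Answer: 960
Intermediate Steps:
H = 11/9 (H = (5 + 6)/(6 + 3) = 11/9 ≈ 1.2222)
m(r, v) = 3 (m(r, v) = 4*(1/2) - 4*(-1/4) = 2 + 1 = 3)
64*(3 + m(H, 6)*4) = 64*(3 + 3*4) = 64*(3 + 12) = 64*15 = 960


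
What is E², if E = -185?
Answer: 34225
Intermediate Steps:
E² = (-185)² = 34225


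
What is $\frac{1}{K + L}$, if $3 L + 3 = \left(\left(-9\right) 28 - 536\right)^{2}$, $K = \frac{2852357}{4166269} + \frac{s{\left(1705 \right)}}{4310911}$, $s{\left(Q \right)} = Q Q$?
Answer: $\frac{4898294962107}{1013857380668796125} \approx 4.8313 \cdot 10^{-6}$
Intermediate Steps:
$s{\left(Q \right)} = Q^{2}$
$K = \frac{2218882300632}{1632764987369}$ ($K = \frac{2852357}{4166269} + \frac{1705^{2}}{4310911} = 2852357 \cdot \frac{1}{4166269} + 2907025 \cdot \frac{1}{4310911} = \frac{2852357}{4166269} + \frac{264275}{391901} = \frac{2218882300632}{1632764987369} \approx 1.359$)
$L = \frac{620941}{3}$ ($L = -1 + \frac{\left(\left(-9\right) 28 - 536\right)^{2}}{3} = -1 + \frac{\left(-252 - 536\right)^{2}}{3} = -1 + \frac{\left(-788\right)^{2}}{3} = -1 + \frac{1}{3} \cdot 620944 = -1 + \frac{620944}{3} = \frac{620941}{3} \approx 2.0698 \cdot 10^{5}$)
$\frac{1}{K + L} = \frac{1}{\frac{2218882300632}{1632764987369} + \frac{620941}{3}} = \frac{1}{\frac{1013857380668796125}{4898294962107}} = \frac{4898294962107}{1013857380668796125}$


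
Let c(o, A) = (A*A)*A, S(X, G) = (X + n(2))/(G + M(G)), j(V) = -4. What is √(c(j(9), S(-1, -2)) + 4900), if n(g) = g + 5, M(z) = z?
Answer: √78346/4 ≈ 69.976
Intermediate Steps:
n(g) = 5 + g
S(X, G) = (7 + X)/(2*G) (S(X, G) = (X + (5 + 2))/(G + G) = (X + 7)/((2*G)) = (7 + X)*(1/(2*G)) = (7 + X)/(2*G))
c(o, A) = A³ (c(o, A) = A²*A = A³)
√(c(j(9), S(-1, -2)) + 4900) = √(((½)*(7 - 1)/(-2))³ + 4900) = √(((½)*(-½)*6)³ + 4900) = √((-3/2)³ + 4900) = √(-27/8 + 4900) = √(39173/8) = √78346/4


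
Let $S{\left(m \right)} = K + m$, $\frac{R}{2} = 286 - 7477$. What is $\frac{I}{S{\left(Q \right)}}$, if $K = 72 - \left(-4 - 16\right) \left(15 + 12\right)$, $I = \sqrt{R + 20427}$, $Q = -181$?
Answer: $\frac{\sqrt{6045}}{431} \approx 0.18039$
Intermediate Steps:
$R = -14382$ ($R = 2 \left(286 - 7477\right) = 2 \left(-7191\right) = -14382$)
$I = \sqrt{6045}$ ($I = \sqrt{-14382 + 20427} = \sqrt{6045} \approx 77.75$)
$K = 612$ ($K = 72 - \left(-20\right) 27 = 72 - -540 = 72 + 540 = 612$)
$S{\left(m \right)} = 612 + m$
$\frac{I}{S{\left(Q \right)}} = \frac{\sqrt{6045}}{612 - 181} = \frac{\sqrt{6045}}{431}$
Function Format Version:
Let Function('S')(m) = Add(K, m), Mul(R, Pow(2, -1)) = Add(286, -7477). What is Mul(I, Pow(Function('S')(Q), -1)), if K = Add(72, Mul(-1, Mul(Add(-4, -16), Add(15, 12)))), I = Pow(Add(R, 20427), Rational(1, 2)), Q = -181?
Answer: Mul(Rational(1, 431), Pow(6045, Rational(1, 2))) ≈ 0.18039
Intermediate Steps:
R = -14382 (R = Mul(2, Add(286, -7477)) = Mul(2, -7191) = -14382)
I = Pow(6045, Rational(1, 2)) (I = Pow(Add(-14382, 20427), Rational(1, 2)) = Pow(6045, Rational(1, 2)) ≈ 77.750)
K = 612 (K = Add(72, Mul(-1, Mul(-20, 27))) = Add(72, Mul(-1, -540)) = Add(72, 540) = 612)
Function('S')(m) = Add(612, m)
Mul(I, Pow(Function('S')(Q), -1)) = Mul(Pow(6045, Rational(1, 2)), Pow(Add(612, -181), -1)) = Mul(Pow(6045, Rational(1, 2)), Pow(431, -1)) = Mul(Pow(6045, Rational(1, 2)), Rational(1, 431)) = Mul(Rational(1, 431), Pow(6045, Rational(1, 2)))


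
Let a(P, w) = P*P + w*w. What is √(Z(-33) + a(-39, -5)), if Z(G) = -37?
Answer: √1509 ≈ 38.846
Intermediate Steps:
a(P, w) = P² + w²
√(Z(-33) + a(-39, -5)) = √(-37 + ((-39)² + (-5)²)) = √(-37 + (1521 + 25)) = √(-37 + 1546) = √1509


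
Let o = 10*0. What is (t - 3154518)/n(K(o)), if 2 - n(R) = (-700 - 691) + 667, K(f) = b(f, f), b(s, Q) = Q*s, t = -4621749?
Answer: -2592089/242 ≈ -10711.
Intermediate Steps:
o = 0
K(f) = f**2 (K(f) = f*f = f**2)
n(R) = 726 (n(R) = 2 - ((-700 - 691) + 667) = 2 - (-1391 + 667) = 2 - 1*(-724) = 2 + 724 = 726)
(t - 3154518)/n(K(o)) = (-4621749 - 3154518)/726 = -7776267*1/726 = -2592089/242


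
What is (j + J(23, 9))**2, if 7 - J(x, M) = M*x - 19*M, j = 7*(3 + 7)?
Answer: 1681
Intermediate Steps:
j = 70 (j = 7*10 = 70)
J(x, M) = 7 + 19*M - M*x (J(x, M) = 7 - (M*x - 19*M) = 7 - (-19*M + M*x) = 7 + (19*M - M*x) = 7 + 19*M - M*x)
(j + J(23, 9))**2 = (70 + (7 + 19*9 - 1*9*23))**2 = (70 + (7 + 171 - 207))**2 = (70 - 29)**2 = 41**2 = 1681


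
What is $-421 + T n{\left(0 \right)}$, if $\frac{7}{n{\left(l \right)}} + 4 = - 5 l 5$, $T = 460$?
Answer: $-1226$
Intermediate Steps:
$n{\left(l \right)} = \frac{7}{-4 - 25 l}$ ($n{\left(l \right)} = \frac{7}{-4 + - 5 l 5} = \frac{7}{-4 - 25 l}$)
$-421 + T n{\left(0 \right)} = -421 + 460 \left(- \frac{7}{4 + 25 \cdot 0}\right) = -421 + 460 \left(- \frac{7}{4 + 0}\right) = -421 + 460 \left(- \frac{7}{4}\right) = -421 - 805 = -1226$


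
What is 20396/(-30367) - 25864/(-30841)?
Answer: 156379052/936548647 ≈ 0.16697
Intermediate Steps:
20396/(-30367) - 25864/(-30841) = 20396*(-1/30367) - 25864*(-1/30841) = -20396/30367 + 25864/30841 = 156379052/936548647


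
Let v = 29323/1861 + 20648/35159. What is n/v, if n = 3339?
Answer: 218473771761/1069393285 ≈ 204.30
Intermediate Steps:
v = 1069393285/65430899 (v = 29323*(1/1861) + 20648*(1/35159) = 29323/1861 + 20648/35159 = 1069393285/65430899 ≈ 16.344)
n/v = 3339/(1069393285/65430899) = 3339*(65430899/1069393285) = 218473771761/1069393285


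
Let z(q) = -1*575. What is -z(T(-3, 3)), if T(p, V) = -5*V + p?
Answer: 575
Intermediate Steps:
T(p, V) = p - 5*V
z(q) = -575
-z(T(-3, 3)) = -1*(-575) = 575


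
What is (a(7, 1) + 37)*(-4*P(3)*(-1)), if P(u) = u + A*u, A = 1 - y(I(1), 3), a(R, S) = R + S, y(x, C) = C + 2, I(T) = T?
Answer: -1620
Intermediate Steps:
y(x, C) = 2 + C
A = -4 (A = 1 - (2 + 3) = 1 - 1*5 = 1 - 5 = -4)
P(u) = -3*u (P(u) = u - 4*u = -3*u)
(a(7, 1) + 37)*(-4*P(3)*(-1)) = ((7 + 1) + 37)*(-(-12)*3*(-1)) = (8 + 37)*(-4*(-9)*(-1)) = 45*(36*(-1)) = 45*(-36) = -1620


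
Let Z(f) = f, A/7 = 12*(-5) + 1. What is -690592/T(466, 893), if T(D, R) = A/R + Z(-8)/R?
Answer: 616698656/421 ≈ 1.4648e+6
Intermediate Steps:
A = -413 (A = 7*(12*(-5) + 1) = 7*(-60 + 1) = 7*(-59) = -413)
T(D, R) = -421/R (T(D, R) = -413/R - 8/R = -421/R)
-690592/T(466, 893) = -690592/((-421/893)) = -690592/((-421*1/893)) = -690592/(-421/893) = -690592*(-893/421) = 616698656/421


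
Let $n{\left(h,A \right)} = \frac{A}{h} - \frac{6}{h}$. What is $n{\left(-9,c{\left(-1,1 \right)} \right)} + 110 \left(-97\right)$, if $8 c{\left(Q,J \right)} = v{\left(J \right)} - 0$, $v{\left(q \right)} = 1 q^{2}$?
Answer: $- \frac{768193}{72} \approx -10669.0$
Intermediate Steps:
$v{\left(q \right)} = q^{2}$
$c{\left(Q,J \right)} = \frac{J^{2}}{8}$ ($c{\left(Q,J \right)} = \frac{J^{2} - 0}{8} = \frac{J^{2} + 0}{8} = \frac{J^{2}}{8}$)
$n{\left(h,A \right)} = - \frac{6}{h} + \frac{A}{h}$
$n{\left(-9,c{\left(-1,1 \right)} \right)} + 110 \left(-97\right) = \frac{-6 + \frac{1^{2}}{8}}{-9} + 110 \left(-97\right) = - \frac{-6 + \frac{1}{8} \cdot 1}{9} - 10670 = - \frac{-6 + \frac{1}{8}}{9} - 10670 = \left(- \frac{1}{9}\right) \left(- \frac{47}{8}\right) - 10670 = \frac{47}{72} - 10670 = - \frac{768193}{72}$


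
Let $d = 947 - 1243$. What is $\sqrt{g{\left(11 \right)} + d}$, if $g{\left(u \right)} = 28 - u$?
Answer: $3 i \sqrt{31} \approx 16.703 i$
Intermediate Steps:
$d = -296$ ($d = 947 - 1243 = -296$)
$\sqrt{g{\left(11 \right)} + d} = \sqrt{\left(28 - 11\right) - 296} = \sqrt{17 - 296} = \sqrt{-279} = 3 i \sqrt{31}$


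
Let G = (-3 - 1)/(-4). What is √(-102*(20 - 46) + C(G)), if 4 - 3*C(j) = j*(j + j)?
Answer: √23874/3 ≈ 51.504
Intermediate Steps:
G = 1 (G = -¼*(-4) = 1)
C(j) = 4/3 - 2*j²/3 (C(j) = 4/3 - j*(j + j)/3 = 4/3 - j*2*j/3 = 4/3 - 2*j²/3)
√(-102*(20 - 46) + C(G)) = √(-102*(20 - 46) + (4/3 - ⅔*1²)) = √(-102*(-26) + (4/3 - ⅔*1)) = √(2652 + (4/3 - ⅔)) = √(2652 + ⅔) = √(7958/3) = √23874/3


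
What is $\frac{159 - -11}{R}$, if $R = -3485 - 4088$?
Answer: $- \frac{170}{7573} \approx -0.022448$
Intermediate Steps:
$R = -7573$
$\frac{159 - -11}{R} = \frac{159 - -11}{-7573} = \left(159 + 11\right) \left(- \frac{1}{7573}\right) = 170 \left(- \frac{1}{7573}\right) = - \frac{170}{7573}$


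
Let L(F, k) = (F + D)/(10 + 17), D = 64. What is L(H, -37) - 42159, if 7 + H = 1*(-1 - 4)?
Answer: -1138241/27 ≈ -42157.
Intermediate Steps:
H = -12 (H = -7 + 1*(-1 - 4) = -7 + 1*(-5) = -7 - 5 = -12)
L(F, k) = 64/27 + F/27 (L(F, k) = (F + 64)/(10 + 17) = (64 + F)/27 = (64 + F)*(1/27) = 64/27 + F/27)
L(H, -37) - 42159 = (64/27 + (1/27)*(-12)) - 42159 = (64/27 - 4/9) - 42159 = 52/27 - 42159 = -1138241/27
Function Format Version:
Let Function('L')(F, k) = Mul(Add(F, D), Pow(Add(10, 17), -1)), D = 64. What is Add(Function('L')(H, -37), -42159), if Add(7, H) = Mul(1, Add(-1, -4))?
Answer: Rational(-1138241, 27) ≈ -42157.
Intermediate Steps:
H = -12 (H = Add(-7, Mul(1, Add(-1, -4))) = Add(-7, Mul(1, -5)) = Add(-7, -5) = -12)
Function('L')(F, k) = Add(Rational(64, 27), Mul(Rational(1, 27), F)) (Function('L')(F, k) = Mul(Add(F, 64), Pow(Add(10, 17), -1)) = Mul(Add(64, F), Pow(27, -1)) = Mul(Add(64, F), Rational(1, 27)) = Add(Rational(64, 27), Mul(Rational(1, 27), F)))
Add(Function('L')(H, -37), -42159) = Add(Add(Rational(64, 27), Mul(Rational(1, 27), -12)), -42159) = Add(Add(Rational(64, 27), Rational(-4, 9)), -42159) = Add(Rational(52, 27), -42159) = Rational(-1138241, 27)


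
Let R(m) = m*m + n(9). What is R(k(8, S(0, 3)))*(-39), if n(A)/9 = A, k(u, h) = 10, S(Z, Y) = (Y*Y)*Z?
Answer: -7059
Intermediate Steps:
S(Z, Y) = Z*Y² (S(Z, Y) = Y²*Z = Z*Y²)
n(A) = 9*A
R(m) = 81 + m² (R(m) = m*m + 9*9 = m² + 81 = 81 + m²)
R(k(8, S(0, 3)))*(-39) = (81 + 10²)*(-39) = (81 + 100)*(-39) = 181*(-39) = -7059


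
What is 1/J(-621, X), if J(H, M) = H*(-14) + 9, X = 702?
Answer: 1/8703 ≈ 0.00011490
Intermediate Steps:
J(H, M) = 9 - 14*H (J(H, M) = -14*H + 9 = 9 - 14*H)
1/J(-621, X) = 1/(9 - 14*(-621)) = 1/(9 + 8694) = 1/8703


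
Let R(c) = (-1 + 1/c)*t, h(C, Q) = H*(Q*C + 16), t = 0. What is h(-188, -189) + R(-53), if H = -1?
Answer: -35548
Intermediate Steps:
h(C, Q) = -16 - C*Q (h(C, Q) = -(Q*C + 16) = -(C*Q + 16) = -(16 + C*Q) = -16 - C*Q)
R(c) = 0 (R(c) = (-1 + 1/c)*0 = 0)
h(-188, -189) + R(-53) = (-16 - 1*(-188)*(-189)) + 0 = (-16 - 35532) + 0 = -35548 + 0 = -35548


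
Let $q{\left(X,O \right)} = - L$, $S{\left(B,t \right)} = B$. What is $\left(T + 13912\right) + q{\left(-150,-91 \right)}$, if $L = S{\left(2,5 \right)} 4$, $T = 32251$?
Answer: $46155$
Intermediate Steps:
$L = 8$ ($L = 2 \cdot 4 = 8$)
$q{\left(X,O \right)} = -8$ ($q{\left(X,O \right)} = \left(-1\right) 8 = -8$)
$\left(T + 13912\right) + q{\left(-150,-91 \right)} = \left(32251 + 13912\right) - 8 = 46163 - 8 = 46155$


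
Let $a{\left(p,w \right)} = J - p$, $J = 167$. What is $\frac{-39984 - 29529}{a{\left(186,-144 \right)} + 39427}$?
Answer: $- \frac{23171}{13136} \approx -1.7639$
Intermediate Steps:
$a{\left(p,w \right)} = 167 - p$
$\frac{-39984 - 29529}{a{\left(186,-144 \right)} + 39427} = \frac{-39984 - 29529}{\left(167 - 186\right) + 39427} = - \frac{69513}{\left(167 - 186\right) + 39427} = - \frac{69513}{-19 + 39427} = - \frac{69513}{39408} = \left(-69513\right) \frac{1}{39408} = - \frac{23171}{13136}$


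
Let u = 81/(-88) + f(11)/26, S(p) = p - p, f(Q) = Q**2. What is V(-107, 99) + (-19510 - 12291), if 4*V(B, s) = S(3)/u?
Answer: -31801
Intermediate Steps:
S(p) = 0
u = 4271/1144 (u = 81/(-88) + 11**2/26 = 81*(-1/88) + 121*(1/26) = -81/88 + 121/26 = 4271/1144 ≈ 3.7334)
V(B, s) = 0 (V(B, s) = (0/(4271/1144))/4 = (0*(1144/4271))/4 = (1/4)*0 = 0)
V(-107, 99) + (-19510 - 12291) = 0 + (-19510 - 12291) = 0 - 31801 = -31801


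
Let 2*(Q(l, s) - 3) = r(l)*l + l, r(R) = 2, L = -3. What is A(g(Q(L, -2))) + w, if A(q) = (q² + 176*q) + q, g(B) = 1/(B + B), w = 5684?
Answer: 50626/9 ≈ 5625.1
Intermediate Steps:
Q(l, s) = 3 + 3*l/2 (Q(l, s) = 3 + (2*l + l)/2 = 3 + (3*l)/2 = 3 + 3*l/2)
g(B) = 1/(2*B)
A(q) = q² + 177*q
A(g(Q(L, -2))) + w = (1/(2*(3 + (3/2)*(-3))))*(177 + 1/(2*(3 + (3/2)*(-3)))) + 5684 = (1/(2*(3 - 9/2)))*(177 + 1/(2*(3 - 9/2))) + 5684 = (1/(2*(-3/2)))*(177 + 1/(2*(-3/2))) + 5684 = ((½)*(-⅔))*(177 + (½)*(-⅔)) + 5684 = -(177 - ⅓)/3 + 5684 = -⅓*530/3 + 5684 = -530/9 + 5684 = 50626/9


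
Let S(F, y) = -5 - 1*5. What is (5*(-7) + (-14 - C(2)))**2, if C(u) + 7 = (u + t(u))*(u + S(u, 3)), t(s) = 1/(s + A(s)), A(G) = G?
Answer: 576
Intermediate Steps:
S(F, y) = -10 (S(F, y) = -5 - 5 = -10)
t(s) = 1/(2*s) (t(s) = 1/(s + s) = 1/(2*s))
C(u) = -7 + (-10 + u)*(u + 1/(2*u)) (C(u) = -7 + (u + 1/(2*u))*(u - 10) = -7 + (u + 1/(2*u))*(-10 + u) = -7 + (-10 + u)*(u + 1/(2*u)))
(5*(-7) + (-14 - C(2)))**2 = (5*(-7) + (-14 - (-13/2 + 2**2 - 10*2 - 5/2)))**2 = (-35 + (-14 - (-13/2 + 4 - 20 - 5*1/2)))**2 = (-35 + (-14 - (-13/2 + 4 - 20 - 5/2)))**2 = (-35 + (-14 - 1*(-25)))**2 = (-35 + (-14 + 25))**2 = (-35 + 11)**2 = (-24)**2 = 576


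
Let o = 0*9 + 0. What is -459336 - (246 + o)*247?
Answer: -520098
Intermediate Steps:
o = 0 (o = 0 + 0 = 0)
-459336 - (246 + o)*247 = -459336 - (246 + 0)*247 = -459336 - 246*247 = -459336 - 1*60762 = -459336 - 60762 = -520098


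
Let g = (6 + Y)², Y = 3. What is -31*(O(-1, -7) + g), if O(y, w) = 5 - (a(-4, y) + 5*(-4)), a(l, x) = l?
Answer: -3410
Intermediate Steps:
g = 81 (g = (6 + 3)² = 9² = 81)
O(y, w) = 29 (O(y, w) = 5 - (-4 + 5*(-4)) = 5 - (-4 - 20) = 5 - 1*(-24) = 5 + 24 = 29)
-31*(O(-1, -7) + g) = -31*(29 + 81) = -31*110 = -3410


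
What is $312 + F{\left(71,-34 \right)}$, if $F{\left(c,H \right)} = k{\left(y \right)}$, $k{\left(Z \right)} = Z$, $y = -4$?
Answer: $308$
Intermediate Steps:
$F{\left(c,H \right)} = -4$
$312 + F{\left(71,-34 \right)} = 312 - 4 = 308$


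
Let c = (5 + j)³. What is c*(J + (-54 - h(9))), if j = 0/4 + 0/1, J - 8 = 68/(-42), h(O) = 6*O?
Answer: -266750/21 ≈ -12702.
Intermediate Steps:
J = 134/21 (J = 8 + 68/(-42) = 8 + 68*(-1/42) = 8 - 34/21 = 134/21 ≈ 6.3810)
j = 0 (j = 0*(¼) + 0*1 = 0 + 0 = 0)
c = 125 (c = (5 + 0)³ = 5³ = 125)
c*(J + (-54 - h(9))) = 125*(134/21 + (-54 - 6*9)) = 125*(134/21 + (-54 - 1*54)) = 125*(134/21 + (-54 - 54)) = 125*(134/21 - 108) = 125*(-2134/21) = -266750/21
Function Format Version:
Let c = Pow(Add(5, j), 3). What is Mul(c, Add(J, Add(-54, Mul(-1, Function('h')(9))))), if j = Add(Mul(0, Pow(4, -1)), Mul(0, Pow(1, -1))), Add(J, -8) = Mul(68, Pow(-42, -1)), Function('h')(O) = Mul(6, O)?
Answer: Rational(-266750, 21) ≈ -12702.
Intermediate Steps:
J = Rational(134, 21) (J = Add(8, Mul(68, Pow(-42, -1))) = Add(8, Mul(68, Rational(-1, 42))) = Add(8, Rational(-34, 21)) = Rational(134, 21) ≈ 6.3810)
j = 0 (j = Add(Mul(0, Rational(1, 4)), Mul(0, 1)) = Add(0, 0) = 0)
c = 125 (c = Pow(Add(5, 0), 3) = Pow(5, 3) = 125)
Mul(c, Add(J, Add(-54, Mul(-1, Function('h')(9))))) = Mul(125, Add(Rational(134, 21), Add(-54, Mul(-1, Mul(6, 9))))) = Mul(125, Add(Rational(134, 21), Add(-54, Mul(-1, 54)))) = Mul(125, Add(Rational(134, 21), Add(-54, -54))) = Mul(125, Add(Rational(134, 21), -108)) = Mul(125, Rational(-2134, 21)) = Rational(-266750, 21)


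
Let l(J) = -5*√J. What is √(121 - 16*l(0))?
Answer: 11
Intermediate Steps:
√(121 - 16*l(0)) = √(121 - (-80)*√0) = √(121 - (-80)*0) = √(121 - 16*0) = √(121 + 0) = √121 = 11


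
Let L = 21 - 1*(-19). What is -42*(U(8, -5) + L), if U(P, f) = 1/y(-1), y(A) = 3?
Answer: -1694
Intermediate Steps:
U(P, f) = ⅓ (U(P, f) = 1/3 = ⅓)
L = 40 (L = 21 + 19 = 40)
-42*(U(8, -5) + L) = -42*(⅓ + 40) = -42*121/3 = -1694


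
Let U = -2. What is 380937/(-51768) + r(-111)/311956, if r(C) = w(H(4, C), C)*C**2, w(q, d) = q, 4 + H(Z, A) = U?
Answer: -10221881995/1345778184 ≈ -7.5955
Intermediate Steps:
H(Z, A) = -6 (H(Z, A) = -4 - 2 = -6)
r(C) = -6*C**2
380937/(-51768) + r(-111)/311956 = 380937/(-51768) - 6*(-111)**2/311956 = 380937*(-1/51768) - 6*12321*(1/311956) = -126979/17256 - 73926*1/311956 = -126979/17256 - 36963/155978 = -10221881995/1345778184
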